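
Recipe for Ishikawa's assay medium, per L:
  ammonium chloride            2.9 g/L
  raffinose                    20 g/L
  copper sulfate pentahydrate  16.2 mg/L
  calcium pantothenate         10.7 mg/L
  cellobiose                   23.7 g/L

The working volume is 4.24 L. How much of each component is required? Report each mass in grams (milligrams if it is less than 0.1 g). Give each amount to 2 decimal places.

Scale factor relative to 1 L: 4.24.
ammonium chloride: 2.9 g/L × 4.24 L = 12.30 g
raffinose: 20 g/L × 4.24 L = 84.80 g
copper sulfate pentahydrate: 16.2 mg/L × 4.24 L = 68.69 mg
calcium pantothenate: 10.7 mg/L × 4.24 L = 45.37 mg
cellobiose: 23.7 g/L × 4.24 L = 100.49 g

ammonium chloride 12.30 g; raffinose 84.80 g; copper sulfate pentahydrate 68.69 mg; calcium pantothenate 45.37 mg; cellobiose 100.49 g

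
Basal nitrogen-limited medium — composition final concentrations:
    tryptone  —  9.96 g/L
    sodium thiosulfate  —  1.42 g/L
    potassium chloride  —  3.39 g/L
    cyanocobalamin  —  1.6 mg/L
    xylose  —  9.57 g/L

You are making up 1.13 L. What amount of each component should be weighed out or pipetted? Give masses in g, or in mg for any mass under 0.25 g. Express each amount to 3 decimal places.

tryptone 11.255 g; sodium thiosulfate 1.605 g; potassium chloride 3.831 g; cyanocobalamin 1.808 mg; xylose 10.814 g

Scale factor relative to 1 L: 1.13.
tryptone: 9.96 g/L × 1.13 L = 11.255 g
sodium thiosulfate: 1.42 g/L × 1.13 L = 1.605 g
potassium chloride: 3.39 g/L × 1.13 L = 3.831 g
cyanocobalamin: 1.6 mg/L × 1.13 L = 1.808 mg
xylose: 9.57 g/L × 1.13 L = 10.814 g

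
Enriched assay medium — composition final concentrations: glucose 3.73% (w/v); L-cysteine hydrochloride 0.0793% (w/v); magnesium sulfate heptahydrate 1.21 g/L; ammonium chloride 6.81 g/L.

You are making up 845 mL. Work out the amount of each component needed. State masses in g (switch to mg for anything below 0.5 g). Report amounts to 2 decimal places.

glucose 31.52 g; L-cysteine hydrochloride 0.67 g; magnesium sulfate heptahydrate 1.02 g; ammonium chloride 5.75 g

Target volume = 845 mL = 0.845 L.
glucose: 3.73% w/v = 37.3 g/L → 37.3 × 0.845 L = 31.52 g
L-cysteine hydrochloride: 0.0793% w/v = 0.793 g/L → 0.793 × 0.845 L = 0.67 g
magnesium sulfate heptahydrate: 1.21 g/L × 0.845 L = 1.02 g
ammonium chloride: 6.81 g/L × 0.845 L = 5.75 g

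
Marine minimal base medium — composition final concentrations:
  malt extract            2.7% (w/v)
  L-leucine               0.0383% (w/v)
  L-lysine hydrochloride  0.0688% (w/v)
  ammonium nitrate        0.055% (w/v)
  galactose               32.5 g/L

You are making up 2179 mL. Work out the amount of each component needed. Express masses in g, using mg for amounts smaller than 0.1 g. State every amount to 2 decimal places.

malt extract 58.83 g; L-leucine 0.83 g; L-lysine hydrochloride 1.50 g; ammonium nitrate 1.20 g; galactose 70.82 g

Working volume: 2179 mL = 2.179 L.
malt extract: 2.7% w/v = 27 g/L → 27 × 2.179 L = 58.83 g
L-leucine: 0.0383 g per 100 mL × 2179 mL ÷ 100 = 0.83 g
L-lysine hydrochloride: 0.0688% w/v = 0.688 g/L → 0.688 × 2.179 L = 1.50 g
ammonium nitrate: 0.055 g per 100 mL × 2179 mL ÷ 100 = 1.20 g
galactose: 32.5 g/L × 2.179 L = 70.82 g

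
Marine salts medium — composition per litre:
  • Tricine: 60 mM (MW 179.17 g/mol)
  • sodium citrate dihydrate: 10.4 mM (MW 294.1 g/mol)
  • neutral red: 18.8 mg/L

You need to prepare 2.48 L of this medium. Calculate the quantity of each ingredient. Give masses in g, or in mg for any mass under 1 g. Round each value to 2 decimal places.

Tricine 26.66 g; sodium citrate dihydrate 7.59 g; neutral red 46.62 mg

Scale factor relative to 1 L: 2.48.
Tricine: 60 mmol/L × 179.17 g/mol × 2.48 L ÷ 1000 = 26.66 g
sodium citrate dihydrate: 10.4 mmol/L × 294.1 g/mol × 2.48 L ÷ 1000 = 7.59 g
neutral red: 18.8 mg/L × 2.48 L = 46.62 mg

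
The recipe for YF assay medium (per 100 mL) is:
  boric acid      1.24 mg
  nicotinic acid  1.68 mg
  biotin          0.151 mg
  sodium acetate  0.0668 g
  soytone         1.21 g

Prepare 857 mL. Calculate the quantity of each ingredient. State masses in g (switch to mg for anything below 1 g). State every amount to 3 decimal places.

Ratio of target to recipe volume: 857 / 100 = 8.57.
boric acid: 1.24 mg × (857 mL / 100 mL) = 10.627 mg
nicotinic acid: 1.68 mg × (857 mL / 100 mL) = 14.398 mg
biotin: 0.151 mg × (857 mL / 100 mL) = 1.294 mg
sodium acetate: 0.0668 g × (857 mL / 100 mL) = 0.572476 g = 572.476 mg
soytone: 1.21 g × (857 mL / 100 mL) = 10.370 g

boric acid 10.627 mg; nicotinic acid 14.398 mg; biotin 1.294 mg; sodium acetate 572.476 mg; soytone 10.370 g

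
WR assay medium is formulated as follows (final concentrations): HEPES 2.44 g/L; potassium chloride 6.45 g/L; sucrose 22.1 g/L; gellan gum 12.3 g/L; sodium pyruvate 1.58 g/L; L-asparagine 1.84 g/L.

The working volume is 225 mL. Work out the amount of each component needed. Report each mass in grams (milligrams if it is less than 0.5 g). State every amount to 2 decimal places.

Target volume = 225 mL = 0.225 L.
HEPES: 2.44 g/L × 0.225 L = 0.55 g
potassium chloride: 6.45 g/L × 0.225 L = 1.45 g
sucrose: 22.1 g/L × 0.225 L = 4.97 g
gellan gum: 12.3 g/L × 0.225 L = 2.77 g
sodium pyruvate: 1.58 g/L × 0.225 L = 0.3555 g = 355.50 mg
L-asparagine: 1.84 g/L × 0.225 L = 0.414 g = 414.00 mg

HEPES 0.55 g; potassium chloride 1.45 g; sucrose 4.97 g; gellan gum 2.77 g; sodium pyruvate 355.50 mg; L-asparagine 414.00 mg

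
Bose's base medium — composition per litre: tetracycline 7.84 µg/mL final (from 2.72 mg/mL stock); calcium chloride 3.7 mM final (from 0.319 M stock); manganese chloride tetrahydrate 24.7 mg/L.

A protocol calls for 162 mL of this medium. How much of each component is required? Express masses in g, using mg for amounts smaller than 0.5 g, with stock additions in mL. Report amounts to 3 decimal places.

tetracycline 0.467 mL; calcium chloride 1.879 mL; manganese chloride tetrahydrate 4.001 mg

Scale factor relative to 1 L: 0.162.
tetracycline: C1V1 = C2V2 → 7.84 µg/mL × 162 mL ÷ 2720 µg/mL = 0.467 mL
calcium chloride: V = C2·V2/C1 = 3.7 mM × 162 mL ÷ 319 mM = 1.879 mL
manganese chloride tetrahydrate: 24.7 mg/L × 0.162 L = 4.001 mg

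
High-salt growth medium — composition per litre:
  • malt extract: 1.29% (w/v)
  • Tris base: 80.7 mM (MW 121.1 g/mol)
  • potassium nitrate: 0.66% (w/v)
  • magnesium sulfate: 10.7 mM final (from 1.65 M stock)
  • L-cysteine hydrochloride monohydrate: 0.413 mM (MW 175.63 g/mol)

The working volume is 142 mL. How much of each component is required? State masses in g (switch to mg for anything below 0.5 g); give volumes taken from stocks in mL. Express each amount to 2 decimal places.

malt extract 1.83 g; Tris base 1.39 g; potassium nitrate 0.94 g; magnesium sulfate 0.92 mL; L-cysteine hydrochloride monohydrate 10.30 mg

Scale factor relative to 1 L: 0.142.
malt extract: 1.29% w/v = 12.9 g/L → 12.9 × 0.142 L = 1.83 g
Tris base: 80.7 mmol/L × 121.1 g/mol × 0.142 L ÷ 1000 = 1.39 g
potassium nitrate: 0.66% w/v = 6.6 g/L → 6.6 × 0.142 L = 0.94 g
magnesium sulfate: V = C2·V2/C1 = 10.7 mM × 142 mL ÷ 1650 mM = 0.92 mL
L-cysteine hydrochloride monohydrate: 0.413 mmol/L × 175.63 mg/mmol × 0.142 L = 10.30 mg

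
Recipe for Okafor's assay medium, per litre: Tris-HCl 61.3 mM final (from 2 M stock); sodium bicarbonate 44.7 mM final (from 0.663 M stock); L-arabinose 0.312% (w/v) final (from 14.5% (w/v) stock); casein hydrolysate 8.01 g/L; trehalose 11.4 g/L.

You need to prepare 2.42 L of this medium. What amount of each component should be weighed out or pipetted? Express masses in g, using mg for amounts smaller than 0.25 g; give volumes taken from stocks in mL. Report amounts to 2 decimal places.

Scale factor relative to 1 L: 2.42.
Tris-HCl: dilute stock: 61.3 mM × 2420 mL ÷ 2000 mM = 74.17 mL
sodium bicarbonate: C1V1 = C2V2 → 44.7 mM × 2420 mL ÷ 663 mM = 163.16 mL
L-arabinose: C1V1 = C2V2 → 0.312% ÷ 14.5% × 2420 mL = 52.07 mL
casein hydrolysate: 8.01 g/L × 2.42 L = 19.38 g
trehalose: 11.4 g/L × 2.42 L = 27.59 g

Tris-HCl 74.17 mL; sodium bicarbonate 163.16 mL; L-arabinose 52.07 mL; casein hydrolysate 19.38 g; trehalose 27.59 g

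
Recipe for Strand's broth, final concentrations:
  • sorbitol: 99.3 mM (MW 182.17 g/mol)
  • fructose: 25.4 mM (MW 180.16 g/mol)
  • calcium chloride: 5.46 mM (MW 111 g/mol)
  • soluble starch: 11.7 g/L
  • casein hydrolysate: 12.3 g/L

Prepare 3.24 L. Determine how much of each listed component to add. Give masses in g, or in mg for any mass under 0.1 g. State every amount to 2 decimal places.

Working volume: 3.24 L.
sorbitol: 99.3 mmol/L × 182.17 g/mol × 3.24 L ÷ 1000 = 58.61 g
fructose: 25.4 mmol/L × 180.16 g/mol × 3.24 L ÷ 1000 = 14.83 g
calcium chloride: 5.46 mmol/L × 111 g/mol × 3.24 L ÷ 1000 = 1.96 g
soluble starch: 11.7 g/L × 3.24 L = 37.91 g
casein hydrolysate: 12.3 g/L × 3.24 L = 39.85 g

sorbitol 58.61 g; fructose 14.83 g; calcium chloride 1.96 g; soluble starch 37.91 g; casein hydrolysate 39.85 g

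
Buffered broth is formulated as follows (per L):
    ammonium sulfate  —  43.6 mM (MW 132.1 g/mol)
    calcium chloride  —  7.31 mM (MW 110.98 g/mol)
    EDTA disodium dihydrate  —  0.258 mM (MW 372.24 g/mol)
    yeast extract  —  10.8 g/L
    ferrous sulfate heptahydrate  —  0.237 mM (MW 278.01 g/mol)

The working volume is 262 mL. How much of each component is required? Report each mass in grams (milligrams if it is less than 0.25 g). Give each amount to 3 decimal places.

ammonium sulfate 1.509 g; calcium chloride 212.551 mg; EDTA disodium dihydrate 25.162 mg; yeast extract 2.830 g; ferrous sulfate heptahydrate 17.263 mg

Scale factor relative to 1 L: 0.262.
ammonium sulfate: 43.6 mmol/L × 132.1 g/mol × 0.262 L ÷ 1000 = 1.509 g
calcium chloride: 7.31 mmol/L × 110.98 mg/mmol × 0.262 L = 212.551 mg
EDTA disodium dihydrate: 0.258 mmol/L × 372.24 mg/mmol × 0.262 L = 25.162 mg
yeast extract: 10.8 g/L × 0.262 L = 2.830 g
ferrous sulfate heptahydrate: 0.237 mmol/L × 278.01 mg/mmol × 0.262 L = 17.263 mg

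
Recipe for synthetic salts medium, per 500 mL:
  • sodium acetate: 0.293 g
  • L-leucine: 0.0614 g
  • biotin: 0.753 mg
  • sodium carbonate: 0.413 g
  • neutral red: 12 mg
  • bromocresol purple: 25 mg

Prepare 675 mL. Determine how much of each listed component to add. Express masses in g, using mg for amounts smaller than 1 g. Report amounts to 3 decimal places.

sodium acetate 395.550 mg; L-leucine 82.890 mg; biotin 1.017 mg; sodium carbonate 557.550 mg; neutral red 16.200 mg; bromocresol purple 33.750 mg

Ratio of target to recipe volume: 675 / 500 = 1.35.
sodium acetate: 0.293 g × (675 mL / 500 mL) = 0.39555 g = 395.550 mg
L-leucine: 0.0614 g × (675 mL / 500 mL) = 0.08289 g = 82.890 mg
biotin: 0.753 mg × (675 mL / 500 mL) = 1.017 mg
sodium carbonate: 0.413 g × (675 mL / 500 mL) = 0.55755 g = 557.550 mg
neutral red: 12 mg × (675 mL / 500 mL) = 16.200 mg
bromocresol purple: 25 mg × (675 mL / 500 mL) = 33.750 mg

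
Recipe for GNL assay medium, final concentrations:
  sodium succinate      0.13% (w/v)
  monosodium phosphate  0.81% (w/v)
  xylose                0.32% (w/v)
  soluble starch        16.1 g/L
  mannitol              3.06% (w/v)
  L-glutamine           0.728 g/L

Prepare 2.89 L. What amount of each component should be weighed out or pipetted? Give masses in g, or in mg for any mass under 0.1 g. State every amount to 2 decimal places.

Scale factor relative to 1 L: 2.89.
sodium succinate: 0.13% w/v = 1.3 g/L → 1.3 × 2.89 L = 3.76 g
monosodium phosphate: 0.81 g per 100 mL × 2890 mL ÷ 100 = 23.41 g
xylose: 0.32 g per 100 mL × 2890 mL ÷ 100 = 9.25 g
soluble starch: 16.1 g/L × 2.89 L = 46.53 g
mannitol: 3.06 g per 100 mL × 2890 mL ÷ 100 = 88.43 g
L-glutamine: 0.728 g/L × 2.89 L = 2.10 g

sodium succinate 3.76 g; monosodium phosphate 23.41 g; xylose 9.25 g; soluble starch 46.53 g; mannitol 88.43 g; L-glutamine 2.10 g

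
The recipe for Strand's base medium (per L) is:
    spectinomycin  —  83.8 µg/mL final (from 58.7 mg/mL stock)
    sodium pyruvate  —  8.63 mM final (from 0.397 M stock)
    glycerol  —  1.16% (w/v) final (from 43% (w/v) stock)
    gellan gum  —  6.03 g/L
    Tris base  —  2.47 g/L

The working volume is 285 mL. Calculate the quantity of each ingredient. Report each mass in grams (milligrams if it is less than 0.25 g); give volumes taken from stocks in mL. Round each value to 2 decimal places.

Target volume = 285 mL = 0.285 L.
spectinomycin: dilute stock: 83.8 µg/mL × 285 mL ÷ 58700 µg/mL = 0.41 mL
sodium pyruvate: V = C2·V2/C1 = 8.63 mM × 285 mL ÷ 397 mM = 6.20 mL
glycerol: V = C2·V2/C1 = 1.16% ÷ 43% × 285 mL = 7.69 mL
gellan gum: 6.03 g/L × 0.285 L = 1.72 g
Tris base: 2.47 g/L × 0.285 L = 0.70 g

spectinomycin 0.41 mL; sodium pyruvate 6.20 mL; glycerol 7.69 mL; gellan gum 1.72 g; Tris base 0.70 g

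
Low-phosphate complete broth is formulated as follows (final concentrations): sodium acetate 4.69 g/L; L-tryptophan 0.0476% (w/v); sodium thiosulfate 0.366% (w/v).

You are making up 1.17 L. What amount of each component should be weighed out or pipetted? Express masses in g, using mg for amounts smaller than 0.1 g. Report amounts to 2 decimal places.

Working volume: 1.17 L.
sodium acetate: 4.69 g/L × 1.17 L = 5.49 g
L-tryptophan: 0.0476 g per 100 mL × 1170 mL ÷ 100 = 0.56 g
sodium thiosulfate: 0.366% w/v = 3.66 g/L → 3.66 × 1.17 L = 4.28 g

sodium acetate 5.49 g; L-tryptophan 0.56 g; sodium thiosulfate 4.28 g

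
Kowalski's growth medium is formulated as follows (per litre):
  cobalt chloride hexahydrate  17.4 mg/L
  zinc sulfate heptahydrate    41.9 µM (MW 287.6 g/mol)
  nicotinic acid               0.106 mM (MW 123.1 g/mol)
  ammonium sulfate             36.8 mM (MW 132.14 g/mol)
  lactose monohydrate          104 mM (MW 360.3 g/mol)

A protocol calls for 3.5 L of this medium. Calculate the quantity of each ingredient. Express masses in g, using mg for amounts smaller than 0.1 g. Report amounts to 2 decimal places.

cobalt chloride hexahydrate 60.90 mg; zinc sulfate heptahydrate 42.18 mg; nicotinic acid 45.67 mg; ammonium sulfate 17.02 g; lactose monohydrate 131.15 g

Scale factor relative to 1 L: 3.5.
cobalt chloride hexahydrate: 17.4 mg/L × 3.5 L = 60.90 mg
zinc sulfate heptahydrate: 41.9 µmol/L × 287.6 g/mol × 3.5 L ÷ 1000 = 42.18 mg
nicotinic acid: 0.106 mmol/L × 123.1 mg/mmol × 3.5 L = 45.67 mg
ammonium sulfate: 36.8 mmol/L × 132.14 g/mol × 3.5 L ÷ 1000 = 17.02 g
lactose monohydrate: 104 mmol/L × 360.3 g/mol × 3.5 L ÷ 1000 = 131.15 g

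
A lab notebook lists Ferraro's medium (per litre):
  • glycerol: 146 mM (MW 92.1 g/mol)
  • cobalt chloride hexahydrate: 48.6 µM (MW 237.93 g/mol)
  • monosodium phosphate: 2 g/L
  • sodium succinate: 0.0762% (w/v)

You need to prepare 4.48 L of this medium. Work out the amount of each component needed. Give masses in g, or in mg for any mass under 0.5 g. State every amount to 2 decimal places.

glycerol 60.24 g; cobalt chloride hexahydrate 51.80 mg; monosodium phosphate 8.96 g; sodium succinate 3.41 g

Working volume: 4.48 L.
glycerol: 146 mmol/L × 92.1 g/mol × 4.48 L ÷ 1000 = 60.24 g
cobalt chloride hexahydrate: 48.6 µmol/L × 237.93 g/mol × 4.48 L ÷ 1000 = 51.80 mg
monosodium phosphate: 2 g/L × 4.48 L = 8.96 g
sodium succinate: 0.0762 g per 100 mL × 4480 mL ÷ 100 = 3.41 g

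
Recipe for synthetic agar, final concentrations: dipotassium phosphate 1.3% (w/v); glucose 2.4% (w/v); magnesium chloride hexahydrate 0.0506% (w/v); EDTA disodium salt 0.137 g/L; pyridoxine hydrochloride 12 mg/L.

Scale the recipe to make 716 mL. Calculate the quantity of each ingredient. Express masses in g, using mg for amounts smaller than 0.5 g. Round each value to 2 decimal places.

dipotassium phosphate 9.31 g; glucose 17.18 g; magnesium chloride hexahydrate 362.30 mg; EDTA disodium salt 98.09 mg; pyridoxine hydrochloride 8.59 mg

Scale factor relative to 1 L: 0.716.
dipotassium phosphate: 1.3 g per 100 mL × 716 mL ÷ 100 = 9.31 g
glucose: 2.4% w/v = 24 g/L → 24 × 0.716 L = 17.18 g
magnesium chloride hexahydrate: 0.0506% w/v = 0.506 g/L → 0.506 × 0.716 L = 0.362296 g = 362.30 mg
EDTA disodium salt: 0.137 g/L × 0.716 L = 0.098092 g = 98.09 mg
pyridoxine hydrochloride: 12 mg/L × 0.716 L = 8.59 mg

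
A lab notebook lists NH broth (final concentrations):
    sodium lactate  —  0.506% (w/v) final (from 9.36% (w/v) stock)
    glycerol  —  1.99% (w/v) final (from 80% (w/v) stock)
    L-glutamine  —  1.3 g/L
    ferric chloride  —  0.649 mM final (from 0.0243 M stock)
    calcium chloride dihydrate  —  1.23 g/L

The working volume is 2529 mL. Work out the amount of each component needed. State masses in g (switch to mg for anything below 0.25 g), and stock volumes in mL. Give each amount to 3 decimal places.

Target volume = 2529 mL = 2.529 L.
sodium lactate: V = C2·V2/C1 = 0.506% ÷ 9.36% × 2529 mL = 136.717 mL
glycerol: dilute stock: 1.99% ÷ 80% × 2529 mL = 62.909 mL
L-glutamine: 1.3 g/L × 2.529 L = 3.288 g
ferric chloride: dilute stock: 0.649 mM × 2529 mL ÷ 24.3 mM = 67.544 mL
calcium chloride dihydrate: 1.23 g/L × 2.529 L = 3.111 g

sodium lactate 136.717 mL; glycerol 62.909 mL; L-glutamine 3.288 g; ferric chloride 67.544 mL; calcium chloride dihydrate 3.111 g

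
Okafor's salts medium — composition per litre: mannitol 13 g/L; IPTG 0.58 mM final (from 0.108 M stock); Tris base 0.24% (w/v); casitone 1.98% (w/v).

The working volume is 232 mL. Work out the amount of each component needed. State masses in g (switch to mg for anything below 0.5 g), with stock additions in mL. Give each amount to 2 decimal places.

mannitol 3.02 g; IPTG 1.25 mL; Tris base 0.56 g; casitone 4.59 g

Scale factor relative to 1 L: 0.232.
mannitol: 13 g/L × 0.232 L = 3.02 g
IPTG: C1V1 = C2V2 → 0.58 mM × 232 mL ÷ 108 mM = 1.25 mL
Tris base: 0.24 g per 100 mL × 232 mL ÷ 100 = 0.56 g
casitone: 1.98 g per 100 mL × 232 mL ÷ 100 = 4.59 g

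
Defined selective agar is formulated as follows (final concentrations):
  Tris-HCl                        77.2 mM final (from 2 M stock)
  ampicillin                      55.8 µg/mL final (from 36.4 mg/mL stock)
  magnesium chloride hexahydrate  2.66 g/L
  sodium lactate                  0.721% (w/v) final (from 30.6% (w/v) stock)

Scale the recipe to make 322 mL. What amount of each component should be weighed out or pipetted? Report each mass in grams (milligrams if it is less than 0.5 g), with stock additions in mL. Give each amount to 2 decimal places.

Scale factor relative to 1 L: 0.322.
Tris-HCl: V = C2·V2/C1 = 77.2 mM × 322 mL ÷ 2000 mM = 12.43 mL
ampicillin: dilute stock: 55.8 µg/mL × 322 mL ÷ 36400 µg/mL = 0.49 mL
magnesium chloride hexahydrate: 2.66 g/L × 0.322 L = 0.86 g
sodium lactate: dilute stock: 0.721% ÷ 30.6% × 322 mL = 7.59 mL

Tris-HCl 12.43 mL; ampicillin 0.49 mL; magnesium chloride hexahydrate 0.86 g; sodium lactate 7.59 mL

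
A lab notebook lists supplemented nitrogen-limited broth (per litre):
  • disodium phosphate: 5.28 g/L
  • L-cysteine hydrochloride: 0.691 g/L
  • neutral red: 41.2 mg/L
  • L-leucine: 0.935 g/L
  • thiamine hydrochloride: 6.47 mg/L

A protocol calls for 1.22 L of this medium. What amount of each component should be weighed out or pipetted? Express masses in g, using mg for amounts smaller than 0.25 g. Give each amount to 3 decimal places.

Scale factor relative to 1 L: 1.22.
disodium phosphate: 5.28 g/L × 1.22 L = 6.442 g
L-cysteine hydrochloride: 0.691 g/L × 1.22 L = 0.843 g
neutral red: 41.2 mg/L × 1.22 L = 50.264 mg
L-leucine: 0.935 g/L × 1.22 L = 1.141 g
thiamine hydrochloride: 6.47 mg/L × 1.22 L = 7.893 mg

disodium phosphate 6.442 g; L-cysteine hydrochloride 0.843 g; neutral red 50.264 mg; L-leucine 1.141 g; thiamine hydrochloride 7.893 mg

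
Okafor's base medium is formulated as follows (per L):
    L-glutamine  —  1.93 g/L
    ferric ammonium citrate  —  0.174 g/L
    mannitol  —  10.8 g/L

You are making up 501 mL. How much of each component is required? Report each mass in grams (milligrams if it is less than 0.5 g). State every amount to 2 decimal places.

L-glutamine 0.97 g; ferric ammonium citrate 87.17 mg; mannitol 5.41 g

Scale factor relative to 1 L: 0.501.
L-glutamine: 1.93 g/L × 0.501 L = 0.97 g
ferric ammonium citrate: 0.174 g/L × 0.501 L = 0.087174 g = 87.17 mg
mannitol: 10.8 g/L × 0.501 L = 5.41 g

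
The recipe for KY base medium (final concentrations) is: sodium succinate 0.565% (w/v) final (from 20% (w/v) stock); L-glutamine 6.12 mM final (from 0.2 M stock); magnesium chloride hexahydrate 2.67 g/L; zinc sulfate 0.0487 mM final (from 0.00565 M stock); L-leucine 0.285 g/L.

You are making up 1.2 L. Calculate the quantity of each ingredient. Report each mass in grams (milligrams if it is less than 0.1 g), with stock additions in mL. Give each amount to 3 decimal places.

Working volume: 1.2 L.
sodium succinate: C1V1 = C2V2 → 0.565% ÷ 20% × 1200 mL = 33.900 mL
L-glutamine: dilute stock: 6.12 mM × 1200 mL ÷ 200 mM = 36.720 mL
magnesium chloride hexahydrate: 2.67 g/L × 1.2 L = 3.204 g
zinc sulfate: C1V1 = C2V2 → 0.0487 mM × 1200 mL ÷ 5.65 mM = 10.343 mL
L-leucine: 0.285 g/L × 1.2 L = 0.342 g

sodium succinate 33.900 mL; L-glutamine 36.720 mL; magnesium chloride hexahydrate 3.204 g; zinc sulfate 10.343 mL; L-leucine 0.342 g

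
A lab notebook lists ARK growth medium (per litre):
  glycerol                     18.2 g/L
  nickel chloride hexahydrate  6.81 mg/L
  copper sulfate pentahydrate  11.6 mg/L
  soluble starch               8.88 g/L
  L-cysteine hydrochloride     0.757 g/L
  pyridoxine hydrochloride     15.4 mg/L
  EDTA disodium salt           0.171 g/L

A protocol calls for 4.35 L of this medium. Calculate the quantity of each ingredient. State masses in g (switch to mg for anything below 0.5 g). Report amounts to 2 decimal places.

Working volume: 4.35 L.
glycerol: 18.2 g/L × 4.35 L = 79.17 g
nickel chloride hexahydrate: 6.81 mg/L × 4.35 L = 29.62 mg
copper sulfate pentahydrate: 11.6 mg/L × 4.35 L = 50.46 mg
soluble starch: 8.88 g/L × 4.35 L = 38.63 g
L-cysteine hydrochloride: 0.757 g/L × 4.35 L = 3.29 g
pyridoxine hydrochloride: 15.4 mg/L × 4.35 L = 66.99 mg
EDTA disodium salt: 0.171 g/L × 4.35 L = 0.74 g

glycerol 79.17 g; nickel chloride hexahydrate 29.62 mg; copper sulfate pentahydrate 50.46 mg; soluble starch 38.63 g; L-cysteine hydrochloride 3.29 g; pyridoxine hydrochloride 66.99 mg; EDTA disodium salt 0.74 g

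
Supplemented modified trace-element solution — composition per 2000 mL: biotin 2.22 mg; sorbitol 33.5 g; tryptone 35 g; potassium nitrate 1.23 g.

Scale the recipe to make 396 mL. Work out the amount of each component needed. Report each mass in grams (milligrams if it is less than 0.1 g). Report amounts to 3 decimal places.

biotin 0.440 mg; sorbitol 6.633 g; tryptone 6.930 g; potassium nitrate 0.244 g

Scale factor = 396 mL / 2000 mL = 0.198.
biotin: 2.22 mg × (396 mL / 2000 mL) = 0.440 mg
sorbitol: 33.5 g × (396 mL / 2000 mL) = 6.633 g
tryptone: 35 g × (396 mL / 2000 mL) = 6.930 g
potassium nitrate: 1.23 g × (396 mL / 2000 mL) = 0.244 g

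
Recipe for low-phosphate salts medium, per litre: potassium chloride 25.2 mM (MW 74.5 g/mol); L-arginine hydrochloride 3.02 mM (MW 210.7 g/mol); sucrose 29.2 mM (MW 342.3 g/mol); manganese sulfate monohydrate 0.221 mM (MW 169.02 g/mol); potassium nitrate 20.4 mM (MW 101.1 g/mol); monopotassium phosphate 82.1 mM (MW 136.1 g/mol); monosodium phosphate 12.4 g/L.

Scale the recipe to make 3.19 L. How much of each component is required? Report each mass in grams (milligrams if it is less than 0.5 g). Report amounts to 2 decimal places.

potassium chloride 5.99 g; L-arginine hydrochloride 2.03 g; sucrose 31.88 g; manganese sulfate monohydrate 119.16 mg; potassium nitrate 6.58 g; monopotassium phosphate 35.64 g; monosodium phosphate 39.56 g

Scale factor relative to 1 L: 3.19.
potassium chloride: 25.2 mmol/L × 74.5 g/mol × 3.19 L ÷ 1000 = 5.99 g
L-arginine hydrochloride: 3.02 mmol/L × 210.7 g/mol × 3.19 L ÷ 1000 = 2.03 g
sucrose: 29.2 mmol/L × 342.3 g/mol × 3.19 L ÷ 1000 = 31.88 g
manganese sulfate monohydrate: 0.221 mmol/L × 169.02 mg/mmol × 3.19 L = 119.16 mg
potassium nitrate: 20.4 mmol/L × 101.1 g/mol × 3.19 L ÷ 1000 = 6.58 g
monopotassium phosphate: 82.1 mmol/L × 136.1 g/mol × 3.19 L ÷ 1000 = 35.64 g
monosodium phosphate: 12.4 g/L × 3.19 L = 39.56 g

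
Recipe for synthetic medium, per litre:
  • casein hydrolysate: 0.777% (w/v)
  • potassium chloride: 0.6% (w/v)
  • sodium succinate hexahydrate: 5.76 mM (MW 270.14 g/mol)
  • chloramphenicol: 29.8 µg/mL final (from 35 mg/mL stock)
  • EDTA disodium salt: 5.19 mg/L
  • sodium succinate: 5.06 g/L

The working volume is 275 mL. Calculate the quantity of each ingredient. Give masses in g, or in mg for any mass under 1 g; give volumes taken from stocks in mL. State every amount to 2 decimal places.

casein hydrolysate 2.14 g; potassium chloride 1.65 g; sodium succinate hexahydrate 427.90 mg; chloramphenicol 0.23 mL; EDTA disodium salt 1.43 mg; sodium succinate 1.39 g

Scale factor relative to 1 L: 0.275.
casein hydrolysate: 0.777 g per 100 mL × 275 mL ÷ 100 = 2.14 g
potassium chloride: 0.6% w/v = 6 g/L → 6 × 0.275 L = 1.65 g
sodium succinate hexahydrate: 5.76 mmol/L × 270.14 mg/mmol × 0.275 L = 427.90 mg
chloramphenicol: dilute stock: 29.8 µg/mL × 275 mL ÷ 35000 µg/mL = 0.23 mL
EDTA disodium salt: 5.19 mg/L × 0.275 L = 1.43 mg
sodium succinate: 5.06 g/L × 0.275 L = 1.39 g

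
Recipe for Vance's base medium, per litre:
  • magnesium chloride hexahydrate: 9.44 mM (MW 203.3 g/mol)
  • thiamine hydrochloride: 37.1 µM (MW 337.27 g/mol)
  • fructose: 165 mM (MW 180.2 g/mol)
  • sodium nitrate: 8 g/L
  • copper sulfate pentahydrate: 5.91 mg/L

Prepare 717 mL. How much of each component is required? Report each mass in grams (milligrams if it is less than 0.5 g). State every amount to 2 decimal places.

magnesium chloride hexahydrate 1.38 g; thiamine hydrochloride 8.97 mg; fructose 21.32 g; sodium nitrate 5.74 g; copper sulfate pentahydrate 4.24 mg

Working volume: 717 mL = 0.717 L.
magnesium chloride hexahydrate: 9.44 mmol/L × 203.3 g/mol × 0.717 L ÷ 1000 = 1.38 g
thiamine hydrochloride: 37.1 µmol/L × 337.27 g/mol × 0.717 L ÷ 1000 = 8.97 mg
fructose: 165 mmol/L × 180.2 g/mol × 0.717 L ÷ 1000 = 21.32 g
sodium nitrate: 8 g/L × 0.717 L = 5.74 g
copper sulfate pentahydrate: 5.91 mg/L × 0.717 L = 4.24 mg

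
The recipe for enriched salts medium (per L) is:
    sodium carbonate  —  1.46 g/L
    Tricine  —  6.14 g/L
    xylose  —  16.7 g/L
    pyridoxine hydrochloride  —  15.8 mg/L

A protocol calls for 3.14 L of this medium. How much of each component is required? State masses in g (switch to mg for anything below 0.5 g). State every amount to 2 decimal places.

sodium carbonate 4.58 g; Tricine 19.28 g; xylose 52.44 g; pyridoxine hydrochloride 49.61 mg

Scale factor relative to 1 L: 3.14.
sodium carbonate: 1.46 g/L × 3.14 L = 4.58 g
Tricine: 6.14 g/L × 3.14 L = 19.28 g
xylose: 16.7 g/L × 3.14 L = 52.44 g
pyridoxine hydrochloride: 15.8 mg/L × 3.14 L = 49.61 mg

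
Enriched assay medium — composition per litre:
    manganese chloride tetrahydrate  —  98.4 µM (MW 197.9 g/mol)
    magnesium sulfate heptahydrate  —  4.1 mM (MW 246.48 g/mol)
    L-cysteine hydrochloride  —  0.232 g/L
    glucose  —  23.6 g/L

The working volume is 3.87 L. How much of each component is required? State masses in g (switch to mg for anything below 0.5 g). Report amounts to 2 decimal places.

manganese chloride tetrahydrate 75.36 mg; magnesium sulfate heptahydrate 3.91 g; L-cysteine hydrochloride 0.90 g; glucose 91.33 g

Working volume: 3.87 L.
manganese chloride tetrahydrate: 98.4 µmol/L × 197.9 g/mol × 3.87 L ÷ 1000 = 75.36 mg
magnesium sulfate heptahydrate: 4.1 mmol/L × 246.48 g/mol × 3.87 L ÷ 1000 = 3.91 g
L-cysteine hydrochloride: 0.232 g/L × 3.87 L = 0.90 g
glucose: 23.6 g/L × 3.87 L = 91.33 g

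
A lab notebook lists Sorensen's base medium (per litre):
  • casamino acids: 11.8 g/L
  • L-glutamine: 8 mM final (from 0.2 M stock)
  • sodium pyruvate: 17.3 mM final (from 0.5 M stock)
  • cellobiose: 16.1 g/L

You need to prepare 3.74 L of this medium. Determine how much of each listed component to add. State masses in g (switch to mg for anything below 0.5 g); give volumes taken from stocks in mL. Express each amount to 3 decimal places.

casamino acids 44.132 g; L-glutamine 149.600 mL; sodium pyruvate 129.404 mL; cellobiose 60.214 g

Working volume: 3.74 L.
casamino acids: 11.8 g/L × 3.74 L = 44.132 g
L-glutamine: dilute stock: 8 mM × 3740 mL ÷ 200 mM = 149.600 mL
sodium pyruvate: C1V1 = C2V2 → 17.3 mM × 3740 mL ÷ 500 mM = 129.404 mL
cellobiose: 16.1 g/L × 3.74 L = 60.214 g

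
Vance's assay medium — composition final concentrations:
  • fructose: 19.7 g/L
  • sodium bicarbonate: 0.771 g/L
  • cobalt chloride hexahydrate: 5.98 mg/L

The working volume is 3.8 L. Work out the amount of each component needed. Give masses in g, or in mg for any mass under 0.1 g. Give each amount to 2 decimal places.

Scale factor relative to 1 L: 3.8.
fructose: 19.7 g/L × 3.8 L = 74.86 g
sodium bicarbonate: 0.771 g/L × 3.8 L = 2.93 g
cobalt chloride hexahydrate: 5.98 mg/L × 3.8 L = 22.72 mg

fructose 74.86 g; sodium bicarbonate 2.93 g; cobalt chloride hexahydrate 22.72 mg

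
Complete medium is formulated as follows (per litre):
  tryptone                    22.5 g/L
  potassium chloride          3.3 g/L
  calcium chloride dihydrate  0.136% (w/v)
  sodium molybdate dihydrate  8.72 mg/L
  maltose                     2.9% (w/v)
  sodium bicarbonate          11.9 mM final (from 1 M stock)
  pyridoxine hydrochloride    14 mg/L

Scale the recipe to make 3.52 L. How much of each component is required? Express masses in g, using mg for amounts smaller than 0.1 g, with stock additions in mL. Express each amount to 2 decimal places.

Working volume: 3.52 L.
tryptone: 22.5 g/L × 3.52 L = 79.20 g
potassium chloride: 3.3 g/L × 3.52 L = 11.62 g
calcium chloride dihydrate: 0.136% w/v = 1.36 g/L → 1.36 × 3.52 L = 4.79 g
sodium molybdate dihydrate: 8.72 mg/L × 3.52 L = 30.69 mg
maltose: 2.9 g per 100 mL × 3520 mL ÷ 100 = 102.08 g
sodium bicarbonate: C1V1 = C2V2 → 11.9 mM × 3520 mL ÷ 1000 mM = 41.89 mL
pyridoxine hydrochloride: 14 mg/L × 3.52 L = 49.28 mg

tryptone 79.20 g; potassium chloride 11.62 g; calcium chloride dihydrate 4.79 g; sodium molybdate dihydrate 30.69 mg; maltose 102.08 g; sodium bicarbonate 41.89 mL; pyridoxine hydrochloride 49.28 mg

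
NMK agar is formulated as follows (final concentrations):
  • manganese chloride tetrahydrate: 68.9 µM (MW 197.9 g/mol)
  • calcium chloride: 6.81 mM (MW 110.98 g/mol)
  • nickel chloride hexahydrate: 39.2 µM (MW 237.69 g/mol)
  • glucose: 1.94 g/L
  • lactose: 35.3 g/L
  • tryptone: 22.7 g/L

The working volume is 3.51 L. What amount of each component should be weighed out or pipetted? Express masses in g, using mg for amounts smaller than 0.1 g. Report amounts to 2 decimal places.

Working volume: 3.51 L.
manganese chloride tetrahydrate: 68.9 µmol/L × 197.9 g/mol × 3.51 L ÷ 1000 = 47.86 mg
calcium chloride: 6.81 mmol/L × 110.98 g/mol × 3.51 L ÷ 1000 = 2.65 g
nickel chloride hexahydrate: 39.2 µmol/L × 237.69 g/mol × 3.51 L ÷ 1000 = 32.70 mg
glucose: 1.94 g/L × 3.51 L = 6.81 g
lactose: 35.3 g/L × 3.51 L = 123.90 g
tryptone: 22.7 g/L × 3.51 L = 79.68 g

manganese chloride tetrahydrate 47.86 mg; calcium chloride 2.65 g; nickel chloride hexahydrate 32.70 mg; glucose 6.81 g; lactose 123.90 g; tryptone 79.68 g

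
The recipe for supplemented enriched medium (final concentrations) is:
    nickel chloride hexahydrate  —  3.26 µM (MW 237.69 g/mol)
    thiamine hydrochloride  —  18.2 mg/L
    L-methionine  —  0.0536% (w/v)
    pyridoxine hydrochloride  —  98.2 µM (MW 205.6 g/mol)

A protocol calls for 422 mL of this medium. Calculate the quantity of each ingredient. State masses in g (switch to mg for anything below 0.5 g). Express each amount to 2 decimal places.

Scale factor relative to 1 L: 0.422.
nickel chloride hexahydrate: 3.26 µmol/L × 237.69 g/mol × 0.422 L ÷ 1000 = 0.33 mg
thiamine hydrochloride: 18.2 mg/L × 0.422 L = 7.68 mg
L-methionine: 0.0536 g per 100 mL × 422 mL ÷ 100 = 0.226192 g = 226.19 mg
pyridoxine hydrochloride: 98.2 µmol/L × 205.6 g/mol × 0.422 L ÷ 1000 = 8.52 mg

nickel chloride hexahydrate 0.33 mg; thiamine hydrochloride 7.68 mg; L-methionine 226.19 mg; pyridoxine hydrochloride 8.52 mg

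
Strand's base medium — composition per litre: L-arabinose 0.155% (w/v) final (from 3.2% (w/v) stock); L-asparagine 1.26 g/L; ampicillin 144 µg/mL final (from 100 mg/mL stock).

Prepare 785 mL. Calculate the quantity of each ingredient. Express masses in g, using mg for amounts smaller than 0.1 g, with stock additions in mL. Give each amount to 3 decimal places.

Scale factor relative to 1 L: 0.785.
L-arabinose: dilute stock: 0.155% ÷ 3.2% × 785 mL = 38.023 mL
L-asparagine: 1.26 g/L × 0.785 L = 0.989 g
ampicillin: V = C2·V2/C1 = 144 µg/mL × 785 mL ÷ 100000 µg/mL = 1.130 mL

L-arabinose 38.023 mL; L-asparagine 0.989 g; ampicillin 1.130 mL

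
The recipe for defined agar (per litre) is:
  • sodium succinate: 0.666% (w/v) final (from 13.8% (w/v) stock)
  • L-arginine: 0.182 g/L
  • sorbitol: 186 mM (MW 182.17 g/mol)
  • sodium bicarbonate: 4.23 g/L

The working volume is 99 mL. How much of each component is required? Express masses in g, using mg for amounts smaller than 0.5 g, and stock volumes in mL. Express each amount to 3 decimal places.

Working volume: 99 mL = 0.099 L.
sodium succinate: C1V1 = C2V2 → 0.666% ÷ 13.8% × 99 mL = 4.778 mL
L-arginine: 0.182 g/L × 0.099 L = 0.018018 g = 18.018 mg
sorbitol: 186 mmol/L × 182.17 g/mol × 0.099 L ÷ 1000 = 3.354 g
sodium bicarbonate: 4.23 g/L × 0.099 L = 0.41877 g = 418.770 mg

sodium succinate 4.778 mL; L-arginine 18.018 mg; sorbitol 3.354 g; sodium bicarbonate 418.770 mg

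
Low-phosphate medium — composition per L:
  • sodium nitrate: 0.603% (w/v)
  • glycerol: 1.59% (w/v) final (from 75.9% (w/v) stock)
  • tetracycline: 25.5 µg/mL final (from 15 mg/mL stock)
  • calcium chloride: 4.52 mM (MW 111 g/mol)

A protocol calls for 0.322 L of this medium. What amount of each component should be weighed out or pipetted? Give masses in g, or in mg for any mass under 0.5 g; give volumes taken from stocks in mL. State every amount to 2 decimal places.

sodium nitrate 1.94 g; glycerol 6.75 mL; tetracycline 0.55 mL; calcium chloride 161.55 mg

Scale factor relative to 1 L: 0.322.
sodium nitrate: 0.603% w/v = 6.03 g/L → 6.03 × 0.322 L = 1.94 g
glycerol: V = C2·V2/C1 = 1.59% ÷ 75.9% × 322 mL = 6.75 mL
tetracycline: C1V1 = C2V2 → 25.5 µg/mL × 322 mL ÷ 15000 µg/mL = 0.55 mL
calcium chloride: 4.52 mmol/L × 111 mg/mmol × 0.322 L = 161.55 mg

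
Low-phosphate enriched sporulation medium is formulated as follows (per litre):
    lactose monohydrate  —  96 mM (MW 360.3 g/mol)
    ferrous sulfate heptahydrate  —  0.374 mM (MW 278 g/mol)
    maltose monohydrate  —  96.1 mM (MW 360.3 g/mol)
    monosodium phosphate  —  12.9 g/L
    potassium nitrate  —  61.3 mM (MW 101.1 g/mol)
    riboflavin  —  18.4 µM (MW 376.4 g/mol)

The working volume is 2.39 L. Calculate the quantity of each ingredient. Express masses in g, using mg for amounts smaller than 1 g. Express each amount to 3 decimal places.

lactose monohydrate 82.667 g; ferrous sulfate heptahydrate 248.493 mg; maltose monohydrate 82.753 g; monosodium phosphate 30.831 g; potassium nitrate 14.812 g; riboflavin 16.553 mg

Scale factor relative to 1 L: 2.39.
lactose monohydrate: 96 mmol/L × 360.3 g/mol × 2.39 L ÷ 1000 = 82.667 g
ferrous sulfate heptahydrate: 0.374 mmol/L × 278 mg/mmol × 2.39 L = 248.493 mg
maltose monohydrate: 96.1 mmol/L × 360.3 g/mol × 2.39 L ÷ 1000 = 82.753 g
monosodium phosphate: 12.9 g/L × 2.39 L = 30.831 g
potassium nitrate: 61.3 mmol/L × 101.1 g/mol × 2.39 L ÷ 1000 = 14.812 g
riboflavin: 18.4 µmol/L × 376.4 g/mol × 2.39 L ÷ 1000 = 16.553 mg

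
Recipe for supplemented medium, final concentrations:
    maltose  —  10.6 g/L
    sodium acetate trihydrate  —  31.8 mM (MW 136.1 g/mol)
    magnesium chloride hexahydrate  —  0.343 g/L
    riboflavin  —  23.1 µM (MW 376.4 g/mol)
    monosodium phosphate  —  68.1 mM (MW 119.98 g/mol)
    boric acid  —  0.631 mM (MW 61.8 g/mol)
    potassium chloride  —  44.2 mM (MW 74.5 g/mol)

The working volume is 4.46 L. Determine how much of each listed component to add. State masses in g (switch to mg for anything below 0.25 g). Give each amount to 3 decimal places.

maltose 47.276 g; sodium acetate trihydrate 19.303 g; magnesium chloride hexahydrate 1.530 g; riboflavin 38.779 mg; monosodium phosphate 36.441 g; boric acid 173.921 mg; potassium chloride 14.686 g

Scale factor relative to 1 L: 4.46.
maltose: 10.6 g/L × 4.46 L = 47.276 g
sodium acetate trihydrate: 31.8 mmol/L × 136.1 g/mol × 4.46 L ÷ 1000 = 19.303 g
magnesium chloride hexahydrate: 0.343 g/L × 4.46 L = 1.530 g
riboflavin: 23.1 µmol/L × 376.4 g/mol × 4.46 L ÷ 1000 = 38.779 mg
monosodium phosphate: 68.1 mmol/L × 119.98 g/mol × 4.46 L ÷ 1000 = 36.441 g
boric acid: 0.631 mmol/L × 61.8 mg/mmol × 4.46 L = 173.921 mg
potassium chloride: 44.2 mmol/L × 74.5 g/mol × 4.46 L ÷ 1000 = 14.686 g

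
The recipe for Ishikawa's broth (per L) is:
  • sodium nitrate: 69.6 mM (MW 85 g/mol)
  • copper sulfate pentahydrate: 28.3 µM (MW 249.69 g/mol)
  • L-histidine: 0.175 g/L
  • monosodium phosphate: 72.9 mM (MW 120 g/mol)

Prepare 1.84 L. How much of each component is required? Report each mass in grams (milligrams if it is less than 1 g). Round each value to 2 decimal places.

sodium nitrate 10.89 g; copper sulfate pentahydrate 13.00 mg; L-histidine 322.00 mg; monosodium phosphate 16.10 g

Scale factor relative to 1 L: 1.84.
sodium nitrate: 69.6 mmol/L × 85 g/mol × 1.84 L ÷ 1000 = 10.89 g
copper sulfate pentahydrate: 28.3 µmol/L × 249.69 g/mol × 1.84 L ÷ 1000 = 13.00 mg
L-histidine: 0.175 g/L × 1.84 L = 0.322 g = 322.00 mg
monosodium phosphate: 72.9 mmol/L × 120 g/mol × 1.84 L ÷ 1000 = 16.10 g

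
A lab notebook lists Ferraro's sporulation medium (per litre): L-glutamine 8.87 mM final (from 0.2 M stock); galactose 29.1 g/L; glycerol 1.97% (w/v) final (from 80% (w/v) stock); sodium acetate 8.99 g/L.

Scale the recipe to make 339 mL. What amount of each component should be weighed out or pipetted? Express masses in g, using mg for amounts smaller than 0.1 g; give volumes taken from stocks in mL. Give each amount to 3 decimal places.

L-glutamine 15.035 mL; galactose 9.865 g; glycerol 8.348 mL; sodium acetate 3.048 g

Working volume: 339 mL = 0.339 L.
L-glutamine: V = C2·V2/C1 = 8.87 mM × 339 mL ÷ 200 mM = 15.035 mL
galactose: 29.1 g/L × 0.339 L = 9.865 g
glycerol: dilute stock: 1.97% ÷ 80% × 339 mL = 8.348 mL
sodium acetate: 8.99 g/L × 0.339 L = 3.048 g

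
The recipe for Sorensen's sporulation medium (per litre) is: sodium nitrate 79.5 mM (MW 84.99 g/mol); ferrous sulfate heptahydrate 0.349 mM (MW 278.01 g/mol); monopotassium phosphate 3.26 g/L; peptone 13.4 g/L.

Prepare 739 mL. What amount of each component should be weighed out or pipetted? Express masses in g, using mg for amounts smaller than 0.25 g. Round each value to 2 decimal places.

sodium nitrate 4.99 g; ferrous sulfate heptahydrate 71.70 mg; monopotassium phosphate 2.41 g; peptone 9.90 g

Target volume = 739 mL = 0.739 L.
sodium nitrate: 79.5 mmol/L × 84.99 g/mol × 0.739 L ÷ 1000 = 4.99 g
ferrous sulfate heptahydrate: 0.349 mmol/L × 278.01 mg/mmol × 0.739 L = 71.70 mg
monopotassium phosphate: 3.26 g/L × 0.739 L = 2.41 g
peptone: 13.4 g/L × 0.739 L = 9.90 g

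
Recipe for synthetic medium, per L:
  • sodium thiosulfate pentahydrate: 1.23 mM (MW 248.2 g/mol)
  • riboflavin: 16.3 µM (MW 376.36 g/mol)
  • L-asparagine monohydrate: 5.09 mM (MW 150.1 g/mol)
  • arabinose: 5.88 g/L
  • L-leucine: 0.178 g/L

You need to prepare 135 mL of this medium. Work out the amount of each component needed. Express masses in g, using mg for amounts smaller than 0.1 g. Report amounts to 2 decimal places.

sodium thiosulfate pentahydrate 41.21 mg; riboflavin 0.83 mg; L-asparagine monohydrate 0.10 g; arabinose 0.79 g; L-leucine 24.03 mg

Target volume = 135 mL = 0.135 L.
sodium thiosulfate pentahydrate: 1.23 mmol/L × 248.2 mg/mmol × 0.135 L = 41.21 mg
riboflavin: 16.3 µmol/L × 376.36 g/mol × 0.135 L ÷ 1000 = 0.83 mg
L-asparagine monohydrate: 5.09 mmol/L × 150.1 g/mol × 0.135 L ÷ 1000 = 0.10 g
arabinose: 5.88 g/L × 0.135 L = 0.79 g
L-leucine: 0.178 g/L × 0.135 L = 0.02403 g = 24.03 mg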